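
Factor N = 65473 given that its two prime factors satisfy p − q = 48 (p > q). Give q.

233

Since p = q + 48, we have 65473 = q(q + 48), so q² + 48q − 65473 = 0.
Discriminant: 48² + 4·65473 = 2304 + 261892 = 264196; √264196 = 514.
q = (−48 + 514)/2 = 233, and p = q + 48 = 281.
Check: 233 · 281 = 65473.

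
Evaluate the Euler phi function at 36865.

28800

Factor: 36865 = 5 · 73 · 101.
φ(36865) = (5−1) · (73−1) · (101−1) = 4 · 72 · 100 = 28800.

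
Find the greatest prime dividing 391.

391 = 17 · 23
23 is prime.
So 391 = 17 · 23; the largest prime factor is 23.

23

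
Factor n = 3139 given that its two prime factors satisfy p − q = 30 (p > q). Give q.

43

Since p = q + 30, we have 3139 = q(q + 30), so q² + 30q − 3139 = 0.
Discriminant: 30² + 4·3139 = 900 + 12556 = 13456; √13456 = 116.
q = (−30 + 116)/2 = 43, and p = q + 30 = 73.
Check: 43 · 73 = 3139.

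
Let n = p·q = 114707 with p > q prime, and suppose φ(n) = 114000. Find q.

251

φ(n) = (p−1)(q−1) = n − (p+q) + 1, so p + q = 114707 − 114000 + 1 = 708.
p and q are the roots of t² − 708t + 114707 = 0.
Discriminant: 708² − 4·114707 = 501264 − 458828 = 42436; √42436 = 206.
q = (708 − 206)/2 = 251, p = (708 + 206)/2 = 457.
Check: 251 · 457 = 114707.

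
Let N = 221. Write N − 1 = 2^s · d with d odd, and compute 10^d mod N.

221 − 1 = 220 = 2^2 · 55, so d = 55.
10^1 ≡ 10 (mod 221)
10^2 ≡ 10^2 = 100 ≡ 100 (mod 221)
10^4 ≡ 100^2 = 10000 ≡ 55 (mod 221)
10^8 ≡ 55^2 = 3025 ≡ 152 (mod 221)
10^16 ≡ 152^2 = 23104 ≡ 120 (mod 221)
10^32 ≡ 120^2 = 14400 ≡ 35 (mod 221)
55 = 32 + 16 + 4 + 2 + 1 in binary powers of 2.
So 10^55 ≡ 35 · 120 · 55 · 100 · 10 ≡ 192 (mod 221).
Squaring chain: 192 → 178; never reaches −1, so base 10 is a Miller–Rabin witness that 221 is composite.

192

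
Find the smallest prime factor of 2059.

29

2059 is odd.
Digit sum 16, not divisible by 3.
Ends in 9: not divisible by 5.
7: 2059 = 7·294 + 1
11: 2059 = 11·187 + 2
13: 2059 = 13·158 + 5
17: 2059 = 17·121 + 2
19: 2059 = 19·108 + 7
23: 2059 = 23·89 + 12
29: 2059 = 29·71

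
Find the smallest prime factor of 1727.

1727 is odd.
Digit sum 17, not divisible by 3.
Ends in 7: not divisible by 5.
7: 1727 = 7·246 + 5
11: 1727 = 11·157

11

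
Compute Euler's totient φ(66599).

59616

Factor: 66599 = 13 · 47 · 109.
φ(66599) = (13−1) · (47−1) · (109−1) = 12 · 46 · 108 = 59616.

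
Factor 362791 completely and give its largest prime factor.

362791 = 11 · 32981
32981 = 13 · 2537
2537 = 43 · 59
59 is prime.
So 362791 = 11 · 13 · 43 · 59; the largest prime factor is 59.

59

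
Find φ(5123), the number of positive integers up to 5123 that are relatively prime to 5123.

Factor: 5123 = 47 · 109.
φ(5123) = (47−1) · (109−1) = 46 · 108 = 4968.

4968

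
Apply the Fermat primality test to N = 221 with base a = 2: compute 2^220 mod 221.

16

2^1 ≡ 2 (mod 221)
2^2 ≡ 2^2 = 4 ≡ 4 (mod 221)
2^4 ≡ 4^2 = 16 ≡ 16 (mod 221)
2^8 ≡ 16^2 = 256 ≡ 35 (mod 221)
2^16 ≡ 35^2 = 1225 ≡ 120 (mod 221)
2^32 ≡ 120^2 = 14400 ≡ 35 (mod 221)
2^64 ≡ 35^2 = 1225 ≡ 120 (mod 221)
2^128 ≡ 120^2 = 14400 ≡ 35 (mod 221)
220 = 128 + 64 + 16 + 8 + 4 in binary powers of 2.
So 2^220 ≡ 35 · 120 · 120 · 35 · 16 ≡ 16 (mod 221).
Since 16 ≠ 1, base 2 is a Fermat witness: 221 is composite.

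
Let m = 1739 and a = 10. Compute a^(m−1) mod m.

1231

10^1 ≡ 10 (mod 1739)
10^2 ≡ 10^2 = 100 ≡ 100 (mod 1739)
10^4 ≡ 100^2 = 10000 ≡ 1305 (mod 1739)
10^8 ≡ 1305^2 = 1703025 ≡ 544 (mod 1739)
10^16 ≡ 544^2 = 295936 ≡ 306 (mod 1739)
10^32 ≡ 306^2 = 93636 ≡ 1469 (mod 1739)
10^64 ≡ 1469^2 = 2157961 ≡ 1601 (mod 1739)
10^128 ≡ 1601^2 = 2563201 ≡ 1654 (mod 1739)
10^256 ≡ 1654^2 = 2735716 ≡ 269 (mod 1739)
10^512 ≡ 269^2 = 72361 ≡ 1062 (mod 1739)
10^1024 ≡ 1062^2 = 1127844 ≡ 972 (mod 1739)
1738 = 1024 + 512 + 128 + 64 + 8 + 2 in binary powers of 2.
So 10^1738 ≡ 972 · 1062 · 1654 · 1601 · 544 · 100 ≡ 1231 (mod 1739).
Since 1231 ≠ 1, base 10 is a Fermat witness: 1739 is composite.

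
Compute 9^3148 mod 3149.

2493

9^1 ≡ 9 (mod 3149)
9^2 ≡ 9^2 = 81 ≡ 81 (mod 3149)
9^4 ≡ 81^2 = 6561 ≡ 263 (mod 3149)
9^8 ≡ 263^2 = 69169 ≡ 3040 (mod 3149)
9^16 ≡ 3040^2 = 9241600 ≡ 2434 (mod 3149)
9^32 ≡ 2434^2 = 5924356 ≡ 1087 (mod 3149)
9^64 ≡ 1087^2 = 1181569 ≡ 694 (mod 3149)
9^128 ≡ 694^2 = 481636 ≡ 2988 (mod 3149)
9^256 ≡ 2988^2 = 8928144 ≡ 729 (mod 3149)
9^512 ≡ 729^2 = 531441 ≡ 2409 (mod 3149)
9^1024 ≡ 2409^2 = 5803281 ≡ 2823 (mod 3149)
9^2048 ≡ 2823^2 = 7969329 ≡ 2359 (mod 3149)
3148 = 2048 + 1024 + 64 + 8 + 4 in binary powers of 2.
So 9^3148 ≡ 2359 · 2823 · 694 · 3040 · 263 ≡ 2493 (mod 3149).
Since 2493 ≠ 1, base 9 is a Fermat witness: 3149 is composite.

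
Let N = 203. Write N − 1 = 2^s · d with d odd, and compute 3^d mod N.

203 − 1 = 202 = 2^1 · 101, so d = 101.
3^1 ≡ 3 (mod 203)
3^2 ≡ 3^2 = 9 ≡ 9 (mod 203)
3^4 ≡ 9^2 = 81 ≡ 81 (mod 203)
3^8 ≡ 81^2 = 6561 ≡ 65 (mod 203)
3^16 ≡ 65^2 = 4225 ≡ 165 (mod 203)
3^32 ≡ 165^2 = 27225 ≡ 23 (mod 203)
3^64 ≡ 23^2 = 529 ≡ 123 (mod 203)
101 = 64 + 32 + 4 + 1 in binary powers of 2.
So 3^101 ≡ 123 · 23 · 81 · 3 ≡ 89 (mod 203).
Squaring chain: 89; never reaches −1, so base 3 is a Miller–Rabin witness that 203 is composite.

89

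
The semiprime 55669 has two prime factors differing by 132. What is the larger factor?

Since p = q + 132, we have 55669 = q(q + 132), so q² + 132q − 55669 = 0.
Discriminant: 132² + 4·55669 = 17424 + 222676 = 240100; √240100 = 490.
q = (−132 + 490)/2 = 179, and p = q + 132 = 311.
Check: 179 · 311 = 55669.

311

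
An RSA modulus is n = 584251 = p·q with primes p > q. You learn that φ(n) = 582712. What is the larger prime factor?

863

φ(n) = (p−1)(q−1) = n − (p+q) + 1, so p + q = 584251 − 582712 + 1 = 1540.
p and q are the roots of t² − 1540t + 584251 = 0.
Discriminant: 1540² − 4·584251 = 2371600 − 2337004 = 34596; √34596 = 186.
q = (1540 − 186)/2 = 677, p = (1540 + 186)/2 = 863.
Check: 677 · 863 = 584251.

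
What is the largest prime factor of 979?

89

979 = 11 · 89
89 is prime.
So 979 = 11 · 89; the largest prime factor is 89.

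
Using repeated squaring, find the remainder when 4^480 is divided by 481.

417

4^1 ≡ 4 (mod 481)
4^2 ≡ 4^2 = 16 ≡ 16 (mod 481)
4^4 ≡ 16^2 = 256 ≡ 256 (mod 481)
4^8 ≡ 256^2 = 65536 ≡ 120 (mod 481)
4^16 ≡ 120^2 = 14400 ≡ 451 (mod 481)
4^32 ≡ 451^2 = 203401 ≡ 419 (mod 481)
4^64 ≡ 419^2 = 175561 ≡ 477 (mod 481)
4^128 ≡ 477^2 = 227529 ≡ 16 (mod 481)
4^256 ≡ 16^2 = 256 ≡ 256 (mod 481)
480 = 256 + 128 + 64 + 32 in binary powers of 2.
So 4^480 ≡ 256 · 16 · 477 · 419 ≡ 417 (mod 481).
Since 417 ≠ 1, base 4 is a Fermat witness: 481 is composite.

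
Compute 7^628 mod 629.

293

7^1 ≡ 7 (mod 629)
7^2 ≡ 7^2 = 49 ≡ 49 (mod 629)
7^4 ≡ 49^2 = 2401 ≡ 514 (mod 629)
7^8 ≡ 514^2 = 264196 ≡ 16 (mod 629)
7^16 ≡ 16^2 = 256 ≡ 256 (mod 629)
7^32 ≡ 256^2 = 65536 ≡ 120 (mod 629)
7^64 ≡ 120^2 = 14400 ≡ 562 (mod 629)
7^128 ≡ 562^2 = 315844 ≡ 86 (mod 629)
7^256 ≡ 86^2 = 7396 ≡ 477 (mod 629)
7^512 ≡ 477^2 = 227529 ≡ 460 (mod 629)
628 = 512 + 64 + 32 + 16 + 4 in binary powers of 2.
So 7^628 ≡ 460 · 562 · 120 · 256 · 514 ≡ 293 (mod 629).
Since 293 ≠ 1, base 7 is a Fermat witness: 629 is composite.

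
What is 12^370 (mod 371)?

282

12^1 ≡ 12 (mod 371)
12^2 ≡ 12^2 = 144 ≡ 144 (mod 371)
12^4 ≡ 144^2 = 20736 ≡ 331 (mod 371)
12^8 ≡ 331^2 = 109561 ≡ 116 (mod 371)
12^16 ≡ 116^2 = 13456 ≡ 100 (mod 371)
12^32 ≡ 100^2 = 10000 ≡ 354 (mod 371)
12^64 ≡ 354^2 = 125316 ≡ 289 (mod 371)
12^128 ≡ 289^2 = 83521 ≡ 46 (mod 371)
12^256 ≡ 46^2 = 2116 ≡ 261 (mod 371)
370 = 256 + 64 + 32 + 16 + 2 in binary powers of 2.
So 12^370 ≡ 261 · 289 · 354 · 100 · 144 ≡ 282 (mod 371).
Since 282 ≠ 1, base 12 is a Fermat witness: 371 is composite.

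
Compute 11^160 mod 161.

11^1 ≡ 11 (mod 161)
11^2 ≡ 11^2 = 121 ≡ 121 (mod 161)
11^4 ≡ 121^2 = 14641 ≡ 151 (mod 161)
11^8 ≡ 151^2 = 22801 ≡ 100 (mod 161)
11^16 ≡ 100^2 = 10000 ≡ 18 (mod 161)
11^32 ≡ 18^2 = 324 ≡ 2 (mod 161)
11^64 ≡ 2^2 = 4 ≡ 4 (mod 161)
11^128 ≡ 4^2 = 16 ≡ 16 (mod 161)
160 = 128 + 32 in binary powers of 2.
So 11^160 ≡ 16 · 2 ≡ 32 (mod 161).
Since 32 ≠ 1, base 11 is a Fermat witness: 161 is composite.

32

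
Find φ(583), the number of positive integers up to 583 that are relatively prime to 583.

520

Factor: 583 = 11 · 53.
φ(583) = (11−1) · (53−1) = 10 · 52 = 520.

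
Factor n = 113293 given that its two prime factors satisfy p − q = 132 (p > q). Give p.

Since p = q + 132, we have 113293 = q(q + 132), so q² + 132q − 113293 = 0.
Discriminant: 132² + 4·113293 = 17424 + 453172 = 470596; √470596 = 686.
q = (−132 + 686)/2 = 277, and p = q + 132 = 409.
Check: 277 · 409 = 113293.

409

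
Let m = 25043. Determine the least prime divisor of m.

79

25043 is odd.
Digit sum 14, not divisible by 3.
Ends in 3: not divisible by 5.
7: 25043 = 7·3577 + 4
11: 25043 = 11·2276 + 7
13: 25043 = 13·1926 + 5
17: 25043 = 17·1473 + 2
19: 25043 = 19·1318 + 1
23: 25043 = 23·1088 + 19
29: 25043 = 29·863 + 16
31: 25043 = 31·807 + 26
37: 25043 = 37·676 + 31
41: 25043 = 41·610 + 33
43: 25043 = 43·582 + 17
47: 25043 = 47·532 + 39
53: 25043 = 53·472 + 27
59: 25043 = 59·424 + 27
61: 25043 = 61·410 + 33
67: 25043 = 67·373 + 52
71: 25043 = 71·352 + 51
73: 25043 = 73·343 + 4
79: 25043 = 79·317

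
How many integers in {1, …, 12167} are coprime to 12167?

Factor: 12167 = 23^3.
φ(12167) = 23^2·(23−1) = 11638.

11638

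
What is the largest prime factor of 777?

37

777 = 3 · 259
259 = 7 · 37
37 is prime.
So 777 = 3 · 7 · 37; the largest prime factor is 37.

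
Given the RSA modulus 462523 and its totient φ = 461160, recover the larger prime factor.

φ(n) = (p−1)(q−1) = n − (p+q) + 1, so p + q = 462523 − 461160 + 1 = 1364.
p and q are the roots of t² − 1364t + 462523 = 0.
Discriminant: 1364² − 4·462523 = 1860496 − 1850092 = 10404; √10404 = 102.
q = (1364 − 102)/2 = 631, p = (1364 + 102)/2 = 733.
Check: 631 · 733 = 462523.

733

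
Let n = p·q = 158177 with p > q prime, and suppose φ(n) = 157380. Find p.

φ(n) = (p−1)(q−1) = n − (p+q) + 1, so p + q = 158177 − 157380 + 1 = 798.
p and q are the roots of t² − 798t + 158177 = 0.
Discriminant: 798² − 4·158177 = 636804 − 632708 = 4096; √4096 = 64.
q = (798 − 64)/2 = 367, p = (798 + 64)/2 = 431.
Check: 367 · 431 = 158177.

431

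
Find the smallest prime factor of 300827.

19

300827 is odd.
Digit sum 20, not divisible by 3.
Ends in 7: not divisible by 5.
7: 300827 = 7·42975 + 2
11: 300827 = 11·27347 + 10
13: 300827 = 13·23140 + 7
17: 300827 = 17·17695 + 12
19: 300827 = 19·15833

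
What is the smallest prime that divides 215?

5

215 is odd.
Digit sum 8, not divisible by 3.
Ends in 5: divisible by 5.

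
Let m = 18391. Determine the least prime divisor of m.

18391 is odd.
Digit sum 22, not divisible by 3.
Ends in 1: not divisible by 5.
7: 18391 = 7·2627 + 2
11: 18391 = 11·1671 + 10
13: 18391 = 13·1414 + 9
17: 18391 = 17·1081 + 14
19: 18391 = 19·967 + 18
23: 18391 = 23·799 + 14
29: 18391 = 29·634 + 5
31: 18391 = 31·593 + 8
37: 18391 = 37·497 + 2
41: 18391 = 41·448 + 23
43: 18391 = 43·427 + 30
47: 18391 = 47·391 + 14
53: 18391 = 53·347

53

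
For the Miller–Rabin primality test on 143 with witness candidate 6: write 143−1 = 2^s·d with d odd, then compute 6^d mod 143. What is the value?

50

143 − 1 = 142 = 2^1 · 71, so d = 71.
6^1 ≡ 6 (mod 143)
6^2 ≡ 6^2 = 36 ≡ 36 (mod 143)
6^4 ≡ 36^2 = 1296 ≡ 9 (mod 143)
6^8 ≡ 9^2 = 81 ≡ 81 (mod 143)
6^16 ≡ 81^2 = 6561 ≡ 126 (mod 143)
6^32 ≡ 126^2 = 15876 ≡ 3 (mod 143)
6^64 ≡ 3^2 = 9 ≡ 9 (mod 143)
71 = 64 + 4 + 2 + 1 in binary powers of 2.
So 6^71 ≡ 9 · 9 · 36 · 6 ≡ 50 (mod 143).
Squaring chain: 50; never reaches −1, so base 6 is a Miller–Rabin witness that 143 is composite.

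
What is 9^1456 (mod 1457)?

1001

9^1 ≡ 9 (mod 1457)
9^2 ≡ 9^2 = 81 ≡ 81 (mod 1457)
9^4 ≡ 81^2 = 6561 ≡ 733 (mod 1457)
9^8 ≡ 733^2 = 537289 ≡ 1113 (mod 1457)
9^16 ≡ 1113^2 = 1238769 ≡ 319 (mod 1457)
9^32 ≡ 319^2 = 101761 ≡ 1228 (mod 1457)
9^64 ≡ 1228^2 = 1507984 ≡ 1446 (mod 1457)
9^128 ≡ 1446^2 = 2090916 ≡ 121 (mod 1457)
9^256 ≡ 121^2 = 14641 ≡ 71 (mod 1457)
9^512 ≡ 71^2 = 5041 ≡ 670 (mod 1457)
9^1024 ≡ 670^2 = 448900 ≡ 144 (mod 1457)
1456 = 1024 + 256 + 128 + 32 + 16 in binary powers of 2.
So 9^1456 ≡ 144 · 71 · 121 · 1228 · 319 ≡ 1001 (mod 1457).
Since 1001 ≠ 1, base 9 is a Fermat witness: 1457 is composite.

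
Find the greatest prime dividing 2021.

2021 = 43 · 47
47 is prime.
So 2021 = 43 · 47; the largest prime factor is 47.

47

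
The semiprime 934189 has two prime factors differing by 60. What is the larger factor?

997

Since p = q + 60, we have 934189 = q(q + 60), so q² + 60q − 934189 = 0.
Discriminant: 60² + 4·934189 = 3600 + 3736756 = 3740356; √3740356 = 1934.
q = (−60 + 1934)/2 = 937, and p = q + 60 = 997.
Check: 937 · 997 = 934189.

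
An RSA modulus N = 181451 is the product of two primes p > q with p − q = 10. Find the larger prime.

Since p = q + 10, we have 181451 = q(q + 10), so q² + 10q − 181451 = 0.
Discriminant: 10² + 4·181451 = 100 + 725804 = 725904; √725904 = 852.
q = (−10 + 852)/2 = 421, and p = q + 10 = 431.
Check: 421 · 431 = 181451.

431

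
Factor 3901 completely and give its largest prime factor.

83

3901 = 47 · 83
83 is prime.
So 3901 = 47 · 83; the largest prime factor is 83.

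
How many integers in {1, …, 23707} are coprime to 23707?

Factor: 23707 = 151 · 157.
φ(23707) = (151−1) · (157−1) = 150 · 156 = 23400.

23400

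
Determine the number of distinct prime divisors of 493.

2

493 = 17 · 29
493 = 17 · 29, which has 2 distinct prime factors.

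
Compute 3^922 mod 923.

3^1 ≡ 3 (mod 923)
3^2 ≡ 3^2 = 9 ≡ 9 (mod 923)
3^4 ≡ 9^2 = 81 ≡ 81 (mod 923)
3^8 ≡ 81^2 = 6561 ≡ 100 (mod 923)
3^16 ≡ 100^2 = 10000 ≡ 770 (mod 923)
3^32 ≡ 770^2 = 592900 ≡ 334 (mod 923)
3^64 ≡ 334^2 = 111556 ≡ 796 (mod 923)
3^128 ≡ 796^2 = 633616 ≡ 438 (mod 923)
3^256 ≡ 438^2 = 191844 ≡ 783 (mod 923)
3^512 ≡ 783^2 = 613089 ≡ 217 (mod 923)
922 = 512 + 256 + 128 + 16 + 8 + 2 in binary powers of 2.
So 3^922 ≡ 217 · 783 · 438 · 770 · 100 · 9 ≡ 432 (mod 923).
Since 432 ≠ 1, base 3 is a Fermat witness: 923 is composite.

432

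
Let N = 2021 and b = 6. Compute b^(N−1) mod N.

6^1 ≡ 6 (mod 2021)
6^2 ≡ 6^2 = 36 ≡ 36 (mod 2021)
6^4 ≡ 36^2 = 1296 ≡ 1296 (mod 2021)
6^8 ≡ 1296^2 = 1679616 ≡ 165 (mod 2021)
6^16 ≡ 165^2 = 27225 ≡ 952 (mod 2021)
6^32 ≡ 952^2 = 906304 ≡ 896 (mod 2021)
6^64 ≡ 896^2 = 802816 ≡ 479 (mod 2021)
6^128 ≡ 479^2 = 229441 ≡ 1068 (mod 2021)
6^256 ≡ 1068^2 = 1140624 ≡ 780 (mod 2021)
6^512 ≡ 780^2 = 608400 ≡ 79 (mod 2021)
6^1024 ≡ 79^2 = 6241 ≡ 178 (mod 2021)
2020 = 1024 + 512 + 256 + 128 + 64 + 32 + 4 in binary powers of 2.
So 6^2020 ≡ 178 · 79 · 780 · 1068 · 479 · 896 · 1296 ≡ 1511 (mod 2021).
Since 1511 ≠ 1, base 6 is a Fermat witness: 2021 is composite.

1511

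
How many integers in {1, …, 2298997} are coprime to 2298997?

Factor: 2298997 = 97 · 137 · 173.
φ(2298997) = (97−1) · (137−1) · (173−1) = 96 · 136 · 172 = 2245632.

2245632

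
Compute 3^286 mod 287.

3^1 ≡ 3 (mod 287)
3^2 ≡ 3^2 = 9 ≡ 9 (mod 287)
3^4 ≡ 9^2 = 81 ≡ 81 (mod 287)
3^8 ≡ 81^2 = 6561 ≡ 247 (mod 287)
3^16 ≡ 247^2 = 61009 ≡ 165 (mod 287)
3^32 ≡ 165^2 = 27225 ≡ 247 (mod 287)
3^64 ≡ 247^2 = 61009 ≡ 165 (mod 287)
3^128 ≡ 165^2 = 27225 ≡ 247 (mod 287)
3^256 ≡ 247^2 = 61009 ≡ 165 (mod 287)
286 = 256 + 16 + 8 + 4 + 2 in binary powers of 2.
So 3^286 ≡ 165 · 165 · 247 · 81 · 9 ≡ 32 (mod 287).
Since 32 ≠ 1, base 3 is a Fermat witness: 287 is composite.

32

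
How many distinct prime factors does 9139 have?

9139 = 13 · 703
703 = 19 · 37
9139 = 13 · 19 · 37, which has 3 distinct prime factors.

3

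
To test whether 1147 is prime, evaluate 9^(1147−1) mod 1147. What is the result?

1062

9^1 ≡ 9 (mod 1147)
9^2 ≡ 9^2 = 81 ≡ 81 (mod 1147)
9^4 ≡ 81^2 = 6561 ≡ 826 (mod 1147)
9^8 ≡ 826^2 = 682276 ≡ 958 (mod 1147)
9^16 ≡ 958^2 = 917764 ≡ 164 (mod 1147)
9^32 ≡ 164^2 = 26896 ≡ 515 (mod 1147)
9^64 ≡ 515^2 = 265225 ≡ 268 (mod 1147)
9^128 ≡ 268^2 = 71824 ≡ 710 (mod 1147)
9^256 ≡ 710^2 = 504100 ≡ 567 (mod 1147)
9^512 ≡ 567^2 = 321489 ≡ 329 (mod 1147)
9^1024 ≡ 329^2 = 108241 ≡ 423 (mod 1147)
1146 = 1024 + 64 + 32 + 16 + 8 + 2 in binary powers of 2.
So 9^1146 ≡ 423 · 268 · 515 · 164 · 958 · 81 ≡ 1062 (mod 1147).
Since 1062 ≠ 1, base 9 is a Fermat witness: 1147 is composite.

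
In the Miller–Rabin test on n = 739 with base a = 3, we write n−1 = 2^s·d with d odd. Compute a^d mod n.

738

739 − 1 = 738 = 2^1 · 369, so d = 369.
3^1 ≡ 3 (mod 739)
3^2 ≡ 3^2 = 9 ≡ 9 (mod 739)
3^4 ≡ 9^2 = 81 ≡ 81 (mod 739)
3^8 ≡ 81^2 = 6561 ≡ 649 (mod 739)
3^16 ≡ 649^2 = 421201 ≡ 710 (mod 739)
3^32 ≡ 710^2 = 504100 ≡ 102 (mod 739)
3^64 ≡ 102^2 = 10404 ≡ 58 (mod 739)
3^128 ≡ 58^2 = 3364 ≡ 408 (mod 739)
3^256 ≡ 408^2 = 166464 ≡ 189 (mod 739)
369 = 256 + 64 + 32 + 16 + 1 in binary powers of 2.
So 3^369 ≡ 189 · 58 · 102 · 710 · 3 ≡ 738 (mod 739).
Since 3^d ≡ 738 (mod 739), base 3 does not prove 739 composite.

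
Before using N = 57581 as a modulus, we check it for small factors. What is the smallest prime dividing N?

71

57581 is odd.
Digit sum 26, not divisible by 3.
Ends in 1: not divisible by 5.
7: 57581 = 7·8225 + 6
11: 57581 = 11·5234 + 7
13: 57581 = 13·4429 + 4
17: 57581 = 17·3387 + 2
19: 57581 = 19·3030 + 11
23: 57581 = 23·2503 + 12
29: 57581 = 29·1985 + 16
31: 57581 = 31·1857 + 14
37: 57581 = 37·1556 + 9
41: 57581 = 41·1404 + 17
43: 57581 = 43·1339 + 4
47: 57581 = 47·1225 + 6
53: 57581 = 53·1086 + 23
59: 57581 = 59·975 + 56
61: 57581 = 61·943 + 58
67: 57581 = 67·859 + 28
71: 57581 = 71·811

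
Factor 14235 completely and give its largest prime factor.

14235 = 3 · 4745
4745 = 5 · 949
949 = 13 · 73
73 is prime.
So 14235 = 3 · 5 · 13 · 73; the largest prime factor is 73.

73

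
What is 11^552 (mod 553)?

11^1 ≡ 11 (mod 553)
11^2 ≡ 11^2 = 121 ≡ 121 (mod 553)
11^4 ≡ 121^2 = 14641 ≡ 263 (mod 553)
11^8 ≡ 263^2 = 69169 ≡ 44 (mod 553)
11^16 ≡ 44^2 = 1936 ≡ 277 (mod 553)
11^32 ≡ 277^2 = 76729 ≡ 415 (mod 553)
11^64 ≡ 415^2 = 172225 ≡ 242 (mod 553)
11^128 ≡ 242^2 = 58564 ≡ 499 (mod 553)
11^256 ≡ 499^2 = 249001 ≡ 151 (mod 553)
11^512 ≡ 151^2 = 22801 ≡ 128 (mod 553)
552 = 512 + 32 + 8 in binary powers of 2.
So 11^552 ≡ 128 · 415 · 44 ≡ 302 (mod 553).
Since 302 ≠ 1, base 11 is a Fermat witness: 553 is composite.

302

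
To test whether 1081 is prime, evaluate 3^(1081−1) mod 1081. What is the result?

768

3^1 ≡ 3 (mod 1081)
3^2 ≡ 3^2 = 9 ≡ 9 (mod 1081)
3^4 ≡ 9^2 = 81 ≡ 81 (mod 1081)
3^8 ≡ 81^2 = 6561 ≡ 75 (mod 1081)
3^16 ≡ 75^2 = 5625 ≡ 220 (mod 1081)
3^32 ≡ 220^2 = 48400 ≡ 836 (mod 1081)
3^64 ≡ 836^2 = 698896 ≡ 570 (mod 1081)
3^128 ≡ 570^2 = 324900 ≡ 600 (mod 1081)
3^256 ≡ 600^2 = 360000 ≡ 27 (mod 1081)
3^512 ≡ 27^2 = 729 ≡ 729 (mod 1081)
3^1024 ≡ 729^2 = 531441 ≡ 670 (mod 1081)
1080 = 1024 + 32 + 16 + 8 in binary powers of 2.
So 3^1080 ≡ 670 · 836 · 220 · 75 ≡ 768 (mod 1081).
Since 768 ≠ 1, base 3 is a Fermat witness: 1081 is composite.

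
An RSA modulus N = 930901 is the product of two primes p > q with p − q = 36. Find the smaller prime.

Since p = q + 36, we have 930901 = q(q + 36), so q² + 36q − 930901 = 0.
Discriminant: 36² + 4·930901 = 1296 + 3723604 = 3724900; √3724900 = 1930.
q = (−36 + 1930)/2 = 947, and p = q + 36 = 983.
Check: 947 · 983 = 930901.

947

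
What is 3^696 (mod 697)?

3^1 ≡ 3 (mod 697)
3^2 ≡ 3^2 = 9 ≡ 9 (mod 697)
3^4 ≡ 9^2 = 81 ≡ 81 (mod 697)
3^8 ≡ 81^2 = 6561 ≡ 288 (mod 697)
3^16 ≡ 288^2 = 82944 ≡ 1 (mod 697)
3^32 ≡ 1^2 = 1 ≡ 1 (mod 697)
3^64 ≡ 1^2 = 1 ≡ 1 (mod 697)
3^128 ≡ 1^2 = 1 ≡ 1 (mod 697)
3^256 ≡ 1^2 = 1 ≡ 1 (mod 697)
3^512 ≡ 1^2 = 1 ≡ 1 (mod 697)
696 = 512 + 128 + 32 + 16 + 8 in binary powers of 2.
So 3^696 ≡ 1 · 1 · 1 · 1 · 288 ≡ 288 (mod 697).
Since 288 ≠ 1, base 3 is a Fermat witness: 697 is composite.

288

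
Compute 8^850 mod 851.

8^1 ≡ 8 (mod 851)
8^2 ≡ 8^2 = 64 ≡ 64 (mod 851)
8^4 ≡ 64^2 = 4096 ≡ 692 (mod 851)
8^8 ≡ 692^2 = 478864 ≡ 602 (mod 851)
8^16 ≡ 602^2 = 362404 ≡ 729 (mod 851)
8^32 ≡ 729^2 = 531441 ≡ 417 (mod 851)
8^64 ≡ 417^2 = 173889 ≡ 285 (mod 851)
8^128 ≡ 285^2 = 81225 ≡ 380 (mod 851)
8^256 ≡ 380^2 = 144400 ≡ 581 (mod 851)
8^512 ≡ 581^2 = 337561 ≡ 565 (mod 851)
850 = 512 + 256 + 64 + 16 + 2 in binary powers of 2.
So 8^850 ≡ 565 · 581 · 285 · 729 · 64 ≡ 788 (mod 851).
Since 788 ≠ 1, base 8 is a Fermat witness: 851 is composite.

788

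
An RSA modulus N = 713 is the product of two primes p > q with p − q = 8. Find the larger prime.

31

Since p = q + 8, we have 713 = q(q + 8), so q² + 8q − 713 = 0.
Discriminant: 8² + 4·713 = 64 + 2852 = 2916; √2916 = 54.
q = (−8 + 54)/2 = 23, and p = q + 8 = 31.
Check: 23 · 31 = 713.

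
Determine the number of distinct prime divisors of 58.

2

58 = 2 · 29
58 = 2 · 29, which has 2 distinct prime factors.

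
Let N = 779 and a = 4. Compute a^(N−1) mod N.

674

4^1 ≡ 4 (mod 779)
4^2 ≡ 4^2 = 16 ≡ 16 (mod 779)
4^4 ≡ 16^2 = 256 ≡ 256 (mod 779)
4^8 ≡ 256^2 = 65536 ≡ 100 (mod 779)
4^16 ≡ 100^2 = 10000 ≡ 652 (mod 779)
4^32 ≡ 652^2 = 425104 ≡ 549 (mod 779)
4^64 ≡ 549^2 = 301401 ≡ 707 (mod 779)
4^128 ≡ 707^2 = 499849 ≡ 510 (mod 779)
4^256 ≡ 510^2 = 260100 ≡ 693 (mod 779)
4^512 ≡ 693^2 = 480249 ≡ 385 (mod 779)
778 = 512 + 256 + 8 + 2 in binary powers of 2.
So 4^778 ≡ 385 · 693 · 100 · 16 ≡ 674 (mod 779).
Since 674 ≠ 1, base 4 is a Fermat witness: 779 is composite.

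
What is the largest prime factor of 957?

957 = 3 · 319
319 = 11 · 29
29 is prime.
So 957 = 3 · 11 · 29; the largest prime factor is 29.

29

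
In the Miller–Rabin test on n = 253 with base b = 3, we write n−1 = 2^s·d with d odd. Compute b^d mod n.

236

253 − 1 = 252 = 2^2 · 63, so d = 63.
3^1 ≡ 3 (mod 253)
3^2 ≡ 3^2 = 9 ≡ 9 (mod 253)
3^4 ≡ 9^2 = 81 ≡ 81 (mod 253)
3^8 ≡ 81^2 = 6561 ≡ 236 (mod 253)
3^16 ≡ 236^2 = 55696 ≡ 36 (mod 253)
3^32 ≡ 36^2 = 1296 ≡ 31 (mod 253)
63 = 32 + 16 + 8 + 4 + 2 + 1 in binary powers of 2.
So 3^63 ≡ 31 · 36 · 236 · 81 · 9 · 3 ≡ 236 (mod 253).
Squaring chain: 236 → 36; never reaches −1, so base 3 is a Miller–Rabin witness that 253 is composite.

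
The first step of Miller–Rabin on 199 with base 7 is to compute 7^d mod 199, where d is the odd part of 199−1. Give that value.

1

199 − 1 = 198 = 2^1 · 99, so d = 99.
7^1 ≡ 7 (mod 199)
7^2 ≡ 7^2 = 49 ≡ 49 (mod 199)
7^4 ≡ 49^2 = 2401 ≡ 13 (mod 199)
7^8 ≡ 13^2 = 169 ≡ 169 (mod 199)
7^16 ≡ 169^2 = 28561 ≡ 104 (mod 199)
7^32 ≡ 104^2 = 10816 ≡ 70 (mod 199)
7^64 ≡ 70^2 = 4900 ≡ 124 (mod 199)
99 = 64 + 32 + 2 + 1 in binary powers of 2.
So 7^99 ≡ 124 · 70 · 49 · 7 ≡ 1 (mod 199).
Since 7^d ≡ 1 (mod 199), base 7 does not prove 199 composite.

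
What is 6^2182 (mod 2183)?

1553

6^1 ≡ 6 (mod 2183)
6^2 ≡ 6^2 = 36 ≡ 36 (mod 2183)
6^4 ≡ 36^2 = 1296 ≡ 1296 (mod 2183)
6^8 ≡ 1296^2 = 1679616 ≡ 889 (mod 2183)
6^16 ≡ 889^2 = 790321 ≡ 75 (mod 2183)
6^32 ≡ 75^2 = 5625 ≡ 1259 (mod 2183)
6^64 ≡ 1259^2 = 1585081 ≡ 223 (mod 2183)
6^128 ≡ 223^2 = 49729 ≡ 1703 (mod 2183)
6^256 ≡ 1703^2 = 2900209 ≡ 1185 (mod 2183)
6^512 ≡ 1185^2 = 1404225 ≡ 556 (mod 2183)
6^1024 ≡ 556^2 = 309136 ≡ 1333 (mod 2183)
6^2048 ≡ 1333^2 = 1776889 ≡ 2110 (mod 2183)
2182 = 2048 + 128 + 4 + 2 in binary powers of 2.
So 6^2182 ≡ 2110 · 1703 · 1296 · 36 ≡ 1553 (mod 2183).
Since 1553 ≠ 1, base 6 is a Fermat witness: 2183 is composite.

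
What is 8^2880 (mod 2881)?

692

8^1 ≡ 8 (mod 2881)
8^2 ≡ 8^2 = 64 ≡ 64 (mod 2881)
8^4 ≡ 64^2 = 4096 ≡ 1215 (mod 2881)
8^8 ≡ 1215^2 = 1476225 ≡ 1153 (mod 2881)
8^16 ≡ 1153^2 = 1329409 ≡ 1268 (mod 2881)
8^32 ≡ 1268^2 = 1607824 ≡ 226 (mod 2881)
8^64 ≡ 226^2 = 51076 ≡ 2099 (mod 2881)
8^128 ≡ 2099^2 = 4405801 ≡ 752 (mod 2881)
8^256 ≡ 752^2 = 565504 ≡ 828 (mod 2881)
8^512 ≡ 828^2 = 685584 ≡ 2787 (mod 2881)
8^1024 ≡ 2787^2 = 7767369 ≡ 193 (mod 2881)
8^2048 ≡ 193^2 = 37249 ≡ 2677 (mod 2881)
2880 = 2048 + 512 + 256 + 64 in binary powers of 2.
So 8^2880 ≡ 2677 · 2787 · 828 · 2099 ≡ 692 (mod 2881).
Since 692 ≠ 1, base 8 is a Fermat witness: 2881 is composite.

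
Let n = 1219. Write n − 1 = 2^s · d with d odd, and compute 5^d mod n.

1146

1219 − 1 = 1218 = 2^1 · 609, so d = 609.
5^1 ≡ 5 (mod 1219)
5^2 ≡ 5^2 = 25 ≡ 25 (mod 1219)
5^4 ≡ 25^2 = 625 ≡ 625 (mod 1219)
5^8 ≡ 625^2 = 390625 ≡ 545 (mod 1219)
5^16 ≡ 545^2 = 297025 ≡ 808 (mod 1219)
5^32 ≡ 808^2 = 652864 ≡ 699 (mod 1219)
5^64 ≡ 699^2 = 488601 ≡ 1001 (mod 1219)
5^128 ≡ 1001^2 = 1002001 ≡ 1202 (mod 1219)
5^256 ≡ 1202^2 = 1444804 ≡ 289 (mod 1219)
5^512 ≡ 289^2 = 83521 ≡ 629 (mod 1219)
609 = 512 + 64 + 32 + 1 in binary powers of 2.
So 5^609 ≡ 629 · 1001 · 699 · 5 ≡ 1146 (mod 1219).
Squaring chain: 1146; never reaches −1, so base 5 is a Miller–Rabin witness that 1219 is composite.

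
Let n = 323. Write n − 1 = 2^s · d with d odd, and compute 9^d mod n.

264

323 − 1 = 322 = 2^1 · 161, so d = 161.
9^1 ≡ 9 (mod 323)
9^2 ≡ 9^2 = 81 ≡ 81 (mod 323)
9^4 ≡ 81^2 = 6561 ≡ 101 (mod 323)
9^8 ≡ 101^2 = 10201 ≡ 188 (mod 323)
9^16 ≡ 188^2 = 35344 ≡ 137 (mod 323)
9^32 ≡ 137^2 = 18769 ≡ 35 (mod 323)
9^64 ≡ 35^2 = 1225 ≡ 256 (mod 323)
9^128 ≡ 256^2 = 65536 ≡ 290 (mod 323)
161 = 128 + 32 + 1 in binary powers of 2.
So 9^161 ≡ 290 · 35 · 9 ≡ 264 (mod 323).
Squaring chain: 264; never reaches −1, so base 9 is a Miller–Rabin witness that 323 is composite.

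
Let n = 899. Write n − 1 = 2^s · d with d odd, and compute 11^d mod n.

823

899 − 1 = 898 = 2^1 · 449, so d = 449.
11^1 ≡ 11 (mod 899)
11^2 ≡ 11^2 = 121 ≡ 121 (mod 899)
11^4 ≡ 121^2 = 14641 ≡ 257 (mod 899)
11^8 ≡ 257^2 = 66049 ≡ 422 (mod 899)
11^16 ≡ 422^2 = 178084 ≡ 82 (mod 899)
11^32 ≡ 82^2 = 6724 ≡ 431 (mod 899)
11^64 ≡ 431^2 = 185761 ≡ 567 (mod 899)
11^128 ≡ 567^2 = 321489 ≡ 546 (mod 899)
11^256 ≡ 546^2 = 298116 ≡ 547 (mod 899)
449 = 256 + 128 + 64 + 1 in binary powers of 2.
So 11^449 ≡ 547 · 546 · 567 · 11 ≡ 823 (mod 899).
Squaring chain: 823; never reaches −1, so base 11 is a Miller–Rabin witness that 899 is composite.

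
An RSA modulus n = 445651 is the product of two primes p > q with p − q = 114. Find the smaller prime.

613

Since p = q + 114, we have 445651 = q(q + 114), so q² + 114q − 445651 = 0.
Discriminant: 114² + 4·445651 = 12996 + 1782604 = 1795600; √1795600 = 1340.
q = (−114 + 1340)/2 = 613, and p = q + 114 = 727.
Check: 613 · 727 = 445651.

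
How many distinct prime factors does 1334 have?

1334 = 2 · 667
667 = 23 · 29
1334 = 2 · 23 · 29, which has 3 distinct prime factors.

3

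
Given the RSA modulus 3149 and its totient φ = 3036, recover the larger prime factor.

φ(n) = (p−1)(q−1) = n − (p+q) + 1, so p + q = 3149 − 3036 + 1 = 114.
p and q are the roots of t² − 114t + 3149 = 0.
Discriminant: 114² − 4·3149 = 12996 − 12596 = 400; √400 = 20.
q = (114 − 20)/2 = 47, p = (114 + 20)/2 = 67.
Check: 47 · 67 = 3149.

67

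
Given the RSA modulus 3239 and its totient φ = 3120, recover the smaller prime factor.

φ(n) = (p−1)(q−1) = n − (p+q) + 1, so p + q = 3239 − 3120 + 1 = 120.
p and q are the roots of t² − 120t + 3239 = 0.
Discriminant: 120² − 4·3239 = 14400 − 12956 = 1444; √1444 = 38.
q = (120 − 38)/2 = 41, p = (120 + 38)/2 = 79.
Check: 41 · 79 = 3239.

41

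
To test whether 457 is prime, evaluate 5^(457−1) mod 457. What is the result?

5^1 ≡ 5 (mod 457)
5^2 ≡ 5^2 = 25 ≡ 25 (mod 457)
5^4 ≡ 25^2 = 625 ≡ 168 (mod 457)
5^8 ≡ 168^2 = 28224 ≡ 347 (mod 457)
5^16 ≡ 347^2 = 120409 ≡ 218 (mod 457)
5^32 ≡ 218^2 = 47524 ≡ 453 (mod 457)
5^64 ≡ 453^2 = 205209 ≡ 16 (mod 457)
5^128 ≡ 16^2 = 256 ≡ 256 (mod 457)
5^256 ≡ 256^2 = 65536 ≡ 185 (mod 457)
456 = 256 + 128 + 64 + 8 in binary powers of 2.
So 5^456 ≡ 185 · 256 · 16 · 347 ≡ 1 (mod 457).
Since the result is 1, base 5 gives no evidence that 457 is composite.

1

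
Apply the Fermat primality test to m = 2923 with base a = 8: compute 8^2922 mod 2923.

8^1 ≡ 8 (mod 2923)
8^2 ≡ 8^2 = 64 ≡ 64 (mod 2923)
8^4 ≡ 64^2 = 4096 ≡ 1173 (mod 2923)
8^8 ≡ 1173^2 = 1375929 ≡ 2119 (mod 2923)
8^16 ≡ 2119^2 = 4490161 ≡ 433 (mod 2923)
8^32 ≡ 433^2 = 187489 ≡ 417 (mod 2923)
8^64 ≡ 417^2 = 173889 ≡ 1432 (mod 2923)
8^128 ≡ 1432^2 = 2050624 ≡ 1601 (mod 2923)
8^256 ≡ 1601^2 = 2563201 ≡ 2653 (mod 2923)
8^512 ≡ 2653^2 = 7038409 ≡ 2748 (mod 2923)
8^1024 ≡ 2748^2 = 7551504 ≡ 1395 (mod 2923)
8^2048 ≡ 1395^2 = 1946025 ≡ 2230 (mod 2923)
2922 = 2048 + 512 + 256 + 64 + 32 + 8 + 2 in binary powers of 2.
So 8^2922 ≡ 2230 · 2748 · 2653 · 1432 · 417 · 2119 · 64 ≡ 1553 (mod 2923).
Since 1553 ≠ 1, base 8 is a Fermat witness: 2923 is composite.

1553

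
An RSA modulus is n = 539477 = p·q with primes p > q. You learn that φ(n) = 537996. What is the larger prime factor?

839

φ(n) = (p−1)(q−1) = n − (p+q) + 1, so p + q = 539477 − 537996 + 1 = 1482.
p and q are the roots of t² − 1482t + 539477 = 0.
Discriminant: 1482² − 4·539477 = 2196324 − 2157908 = 38416; √38416 = 196.
q = (1482 − 196)/2 = 643, p = (1482 + 196)/2 = 839.
Check: 643 · 839 = 539477.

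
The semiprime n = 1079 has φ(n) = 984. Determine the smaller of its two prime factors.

φ(n) = (p−1)(q−1) = n − (p+q) + 1, so p + q = 1079 − 984 + 1 = 96.
p and q are the roots of t² − 96t + 1079 = 0.
Discriminant: 96² − 4·1079 = 9216 − 4316 = 4900; √4900 = 70.
q = (96 − 70)/2 = 13, p = (96 + 70)/2 = 83.
Check: 13 · 83 = 1079.

13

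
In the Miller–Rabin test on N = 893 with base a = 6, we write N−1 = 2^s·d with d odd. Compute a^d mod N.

893 − 1 = 892 = 2^2 · 223, so d = 223.
6^1 ≡ 6 (mod 893)
6^2 ≡ 6^2 = 36 ≡ 36 (mod 893)
6^4 ≡ 36^2 = 1296 ≡ 403 (mod 893)
6^8 ≡ 403^2 = 162409 ≡ 776 (mod 893)
6^16 ≡ 776^2 = 602176 ≡ 294 (mod 893)
6^32 ≡ 294^2 = 86436 ≡ 708 (mod 893)
6^64 ≡ 708^2 = 501264 ≡ 291 (mod 893)
6^128 ≡ 291^2 = 84681 ≡ 739 (mod 893)
223 = 128 + 64 + 16 + 8 + 4 + 2 + 1 in binary powers of 2.
So 6^223 ≡ 739 · 291 · 294 · 776 · 403 · 36 · 6 ≡ 294 (mod 893).
Squaring chain: 294 → 708; never reaches −1, so base 6 is a Miller–Rabin witness that 893 is composite.

294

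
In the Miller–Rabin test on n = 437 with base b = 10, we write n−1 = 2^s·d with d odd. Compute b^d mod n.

352

437 − 1 = 436 = 2^2 · 109, so d = 109.
10^1 ≡ 10 (mod 437)
10^2 ≡ 10^2 = 100 ≡ 100 (mod 437)
10^4 ≡ 100^2 = 10000 ≡ 386 (mod 437)
10^8 ≡ 386^2 = 148996 ≡ 416 (mod 437)
10^16 ≡ 416^2 = 173056 ≡ 4 (mod 437)
10^32 ≡ 4^2 = 16 ≡ 16 (mod 437)
10^64 ≡ 16^2 = 256 ≡ 256 (mod 437)
109 = 64 + 32 + 8 + 4 + 1 in binary powers of 2.
So 10^109 ≡ 256 · 16 · 416 · 386 · 10 ≡ 352 (mod 437).
Squaring chain: 352 → 233; never reaches −1, so base 10 is a Miller–Rabin witness that 437 is composite.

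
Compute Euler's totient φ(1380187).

1339104

Factor: 1380187 = 59 · 149 · 157.
φ(1380187) = (59−1) · (149−1) · (157−1) = 58 · 148 · 156 = 1339104.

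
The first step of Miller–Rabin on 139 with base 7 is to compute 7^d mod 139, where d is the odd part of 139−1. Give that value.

1

139 − 1 = 138 = 2^1 · 69, so d = 69.
7^1 ≡ 7 (mod 139)
7^2 ≡ 7^2 = 49 ≡ 49 (mod 139)
7^4 ≡ 49^2 = 2401 ≡ 38 (mod 139)
7^8 ≡ 38^2 = 1444 ≡ 54 (mod 139)
7^16 ≡ 54^2 = 2916 ≡ 136 (mod 139)
7^32 ≡ 136^2 = 18496 ≡ 9 (mod 139)
7^64 ≡ 9^2 = 81 ≡ 81 (mod 139)
69 = 64 + 4 + 1 in binary powers of 2.
So 7^69 ≡ 81 · 38 · 7 ≡ 1 (mod 139).
Since 7^d ≡ 1 (mod 139), base 7 does not prove 139 composite.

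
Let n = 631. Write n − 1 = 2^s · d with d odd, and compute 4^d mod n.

1

631 − 1 = 630 = 2^1 · 315, so d = 315.
4^1 ≡ 4 (mod 631)
4^2 ≡ 4^2 = 16 ≡ 16 (mod 631)
4^4 ≡ 16^2 = 256 ≡ 256 (mod 631)
4^8 ≡ 256^2 = 65536 ≡ 543 (mod 631)
4^16 ≡ 543^2 = 294849 ≡ 172 (mod 631)
4^32 ≡ 172^2 = 29584 ≡ 558 (mod 631)
4^64 ≡ 558^2 = 311364 ≡ 281 (mod 631)
4^128 ≡ 281^2 = 78961 ≡ 86 (mod 631)
4^256 ≡ 86^2 = 7396 ≡ 455 (mod 631)
315 = 256 + 32 + 16 + 8 + 2 + 1 in binary powers of 2.
So 4^315 ≡ 455 · 558 · 172 · 543 · 16 · 4 ≡ 1 (mod 631).
Since 4^d ≡ 1 (mod 631), base 4 does not prove 631 composite.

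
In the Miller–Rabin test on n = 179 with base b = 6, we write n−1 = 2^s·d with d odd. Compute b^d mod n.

179 − 1 = 178 = 2^1 · 89, so d = 89.
6^1 ≡ 6 (mod 179)
6^2 ≡ 6^2 = 36 ≡ 36 (mod 179)
6^4 ≡ 36^2 = 1296 ≡ 43 (mod 179)
6^8 ≡ 43^2 = 1849 ≡ 59 (mod 179)
6^16 ≡ 59^2 = 3481 ≡ 80 (mod 179)
6^32 ≡ 80^2 = 6400 ≡ 135 (mod 179)
6^64 ≡ 135^2 = 18225 ≡ 146 (mod 179)
89 = 64 + 16 + 8 + 1 in binary powers of 2.
So 6^89 ≡ 146 · 80 · 59 · 6 ≡ 178 (mod 179).
Since 6^d ≡ 178 (mod 179), base 6 does not prove 179 composite.

178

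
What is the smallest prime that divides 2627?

37

2627 is odd.
Digit sum 17, not divisible by 3.
Ends in 7: not divisible by 5.
7: 2627 = 7·375 + 2
11: 2627 = 11·238 + 9
13: 2627 = 13·202 + 1
17: 2627 = 17·154 + 9
19: 2627 = 19·138 + 5
23: 2627 = 23·114 + 5
29: 2627 = 29·90 + 17
31: 2627 = 31·84 + 23
37: 2627 = 37·71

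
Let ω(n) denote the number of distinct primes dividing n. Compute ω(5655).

4

5655 = 3 · 1885
1885 = 5 · 377
377 = 13 · 29
5655 = 3 · 5 · 13 · 29, which has 4 distinct prime factors.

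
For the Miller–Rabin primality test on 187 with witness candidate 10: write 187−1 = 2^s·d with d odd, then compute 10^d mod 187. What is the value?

164

187 − 1 = 186 = 2^1 · 93, so d = 93.
10^1 ≡ 10 (mod 187)
10^2 ≡ 10^2 = 100 ≡ 100 (mod 187)
10^4 ≡ 100^2 = 10000 ≡ 89 (mod 187)
10^8 ≡ 89^2 = 7921 ≡ 67 (mod 187)
10^16 ≡ 67^2 = 4489 ≡ 1 (mod 187)
10^32 ≡ 1^2 = 1 ≡ 1 (mod 187)
10^64 ≡ 1^2 = 1 ≡ 1 (mod 187)
93 = 64 + 16 + 8 + 4 + 1 in binary powers of 2.
So 10^93 ≡ 1 · 1 · 67 · 89 · 10 ≡ 164 (mod 187).
Squaring chain: 164; never reaches −1, so base 10 is a Miller–Rabin witness that 187 is composite.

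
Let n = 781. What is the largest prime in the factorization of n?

71

781 = 11 · 71
71 is prime.
So 781 = 11 · 71; the largest prime factor is 71.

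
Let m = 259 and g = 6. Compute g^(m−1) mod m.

36

6^1 ≡ 6 (mod 259)
6^2 ≡ 6^2 = 36 ≡ 36 (mod 259)
6^4 ≡ 36^2 = 1296 ≡ 1 (mod 259)
6^8 ≡ 1^2 = 1 ≡ 1 (mod 259)
6^16 ≡ 1^2 = 1 ≡ 1 (mod 259)
6^32 ≡ 1^2 = 1 ≡ 1 (mod 259)
6^64 ≡ 1^2 = 1 ≡ 1 (mod 259)
6^128 ≡ 1^2 = 1 ≡ 1 (mod 259)
6^256 ≡ 1^2 = 1 ≡ 1 (mod 259)
258 = 256 + 2 in binary powers of 2.
So 6^258 ≡ 1 · 36 ≡ 36 (mod 259).
Since 36 ≠ 1, base 6 is a Fermat witness: 259 is composite.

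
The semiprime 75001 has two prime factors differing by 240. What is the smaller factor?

179

Since p = q + 240, we have 75001 = q(q + 240), so q² + 240q − 75001 = 0.
Discriminant: 240² + 4·75001 = 57600 + 300004 = 357604; √357604 = 598.
q = (−240 + 598)/2 = 179, and p = q + 240 = 419.
Check: 179 · 419 = 75001.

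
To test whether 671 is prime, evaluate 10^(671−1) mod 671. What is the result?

10^1 ≡ 10 (mod 671)
10^2 ≡ 10^2 = 100 ≡ 100 (mod 671)
10^4 ≡ 100^2 = 10000 ≡ 606 (mod 671)
10^8 ≡ 606^2 = 367236 ≡ 199 (mod 671)
10^16 ≡ 199^2 = 39601 ≡ 12 (mod 671)
10^32 ≡ 12^2 = 144 ≡ 144 (mod 671)
10^64 ≡ 144^2 = 20736 ≡ 606 (mod 671)
10^128 ≡ 606^2 = 367236 ≡ 199 (mod 671)
10^256 ≡ 199^2 = 39601 ≡ 12 (mod 671)
10^512 ≡ 12^2 = 144 ≡ 144 (mod 671)
670 = 512 + 128 + 16 + 8 + 4 + 2 in binary powers of 2.
So 10^670 ≡ 144 · 199 · 12 · 199 · 606 · 100 ≡ 441 (mod 671).
Since 441 ≠ 1, base 10 is a Fermat witness: 671 is composite.

441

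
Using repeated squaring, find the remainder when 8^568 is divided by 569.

8^1 ≡ 8 (mod 569)
8^2 ≡ 8^2 = 64 ≡ 64 (mod 569)
8^4 ≡ 64^2 = 4096 ≡ 113 (mod 569)
8^8 ≡ 113^2 = 12769 ≡ 251 (mod 569)
8^16 ≡ 251^2 = 63001 ≡ 411 (mod 569)
8^32 ≡ 411^2 = 168921 ≡ 497 (mod 569)
8^64 ≡ 497^2 = 247009 ≡ 63 (mod 569)
8^128 ≡ 63^2 = 3969 ≡ 555 (mod 569)
8^256 ≡ 555^2 = 308025 ≡ 196 (mod 569)
8^512 ≡ 196^2 = 38416 ≡ 293 (mod 569)
568 = 512 + 32 + 16 + 8 in binary powers of 2.
So 8^568 ≡ 293 · 497 · 411 · 251 ≡ 1 (mod 569).
Since the result is 1, base 8 gives no evidence that 569 is composite.

1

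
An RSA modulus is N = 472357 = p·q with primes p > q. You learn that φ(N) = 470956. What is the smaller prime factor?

563

φ(n) = (p−1)(q−1) = n − (p+q) + 1, so p + q = 472357 − 470956 + 1 = 1402.
p and q are the roots of t² − 1402t + 472357 = 0.
Discriminant: 1402² − 4·472357 = 1965604 − 1889428 = 76176; √76176 = 276.
q = (1402 − 276)/2 = 563, p = (1402 + 276)/2 = 839.
Check: 563 · 839 = 472357.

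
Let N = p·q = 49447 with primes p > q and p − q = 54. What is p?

Since p = q + 54, we have 49447 = q(q + 54), so q² + 54q − 49447 = 0.
Discriminant: 54² + 4·49447 = 2916 + 197788 = 200704; √200704 = 448.
q = (−54 + 448)/2 = 197, and p = q + 54 = 251.
Check: 197 · 251 = 49447.

251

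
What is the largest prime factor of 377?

29

377 = 13 · 29
29 is prime.
So 377 = 13 · 29; the largest prime factor is 29.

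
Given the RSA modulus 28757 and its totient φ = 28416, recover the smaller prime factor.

149

φ(n) = (p−1)(q−1) = n − (p+q) + 1, so p + q = 28757 − 28416 + 1 = 342.
p and q are the roots of t² − 342t + 28757 = 0.
Discriminant: 342² − 4·28757 = 116964 − 115028 = 1936; √1936 = 44.
q = (342 − 44)/2 = 149, p = (342 + 44)/2 = 193.
Check: 149 · 193 = 28757.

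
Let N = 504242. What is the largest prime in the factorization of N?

71

504242 = 2 · 252121
252121 = 53 · 4757
4757 = 67 · 71
71 is prime.
So 504242 = 2 · 53 · 67 · 71; the largest prime factor is 71.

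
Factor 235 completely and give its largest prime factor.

47

235 = 5 · 47
47 is prime.
So 235 = 5 · 47; the largest prime factor is 47.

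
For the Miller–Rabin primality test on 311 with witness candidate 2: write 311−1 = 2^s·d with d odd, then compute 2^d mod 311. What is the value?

311 − 1 = 310 = 2^1 · 155, so d = 155.
2^1 ≡ 2 (mod 311)
2^2 ≡ 2^2 = 4 ≡ 4 (mod 311)
2^4 ≡ 4^2 = 16 ≡ 16 (mod 311)
2^8 ≡ 16^2 = 256 ≡ 256 (mod 311)
2^16 ≡ 256^2 = 65536 ≡ 226 (mod 311)
2^32 ≡ 226^2 = 51076 ≡ 72 (mod 311)
2^64 ≡ 72^2 = 5184 ≡ 208 (mod 311)
2^128 ≡ 208^2 = 43264 ≡ 35 (mod 311)
155 = 128 + 16 + 8 + 2 + 1 in binary powers of 2.
So 2^155 ≡ 35 · 226 · 256 · 4 · 2 ≡ 1 (mod 311).
Since 2^d ≡ 1 (mod 311), base 2 does not prove 311 composite.

1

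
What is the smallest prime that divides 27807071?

27807071 is odd.
Digit sum 32, not divisible by 3.
Ends in 1: not divisible by 5.
7: 27807071 = 7·3972438 + 5
11: 27807071 = 11·2527915 + 6
13: 27807071 = 13·2139005 + 6
17: 27807071 = 17·1635710 + 1
19: 27807071 = 19·1463530 + 1
23: 27807071 = 23·1209003 + 2
29: 27807071 = 29·958864 + 15
31: 27807071 = 31·897002 + 9
37: 27807071 = 37·751542 + 17
41: 27807071 = 41·678221 + 10
43: 27807071 = 43·646676 + 3
47: 27807071 = 47·591639 + 38
53: 27807071 = 53·524661 + 38
59: 27807071 = 59·471306 + 17
61: 27807071 = 61·455853 + 38
67: 27807071 = 67·415030 + 61
71: 27807071 = 71·391648 + 63
73: 27807071 = 73·380918 + 57
79: 27807071 = 79·351988 + 19
83: 27807071 = 83·335024 + 79
89: 27807071 = 89·312439

89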